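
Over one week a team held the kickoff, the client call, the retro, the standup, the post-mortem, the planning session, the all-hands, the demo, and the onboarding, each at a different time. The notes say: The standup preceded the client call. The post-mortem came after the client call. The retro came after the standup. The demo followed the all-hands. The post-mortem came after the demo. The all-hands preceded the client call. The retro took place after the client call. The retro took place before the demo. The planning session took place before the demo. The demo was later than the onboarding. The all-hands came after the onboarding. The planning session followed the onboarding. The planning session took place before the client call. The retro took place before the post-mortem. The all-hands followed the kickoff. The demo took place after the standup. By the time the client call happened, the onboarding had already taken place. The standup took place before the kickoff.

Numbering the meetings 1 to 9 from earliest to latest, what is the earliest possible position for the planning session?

The onboarding must come before the planning session — 1 forced predecessor.
Nothing else is forced ahead of the planning session, so its earliest slot is position 1 + 1 = 2.

2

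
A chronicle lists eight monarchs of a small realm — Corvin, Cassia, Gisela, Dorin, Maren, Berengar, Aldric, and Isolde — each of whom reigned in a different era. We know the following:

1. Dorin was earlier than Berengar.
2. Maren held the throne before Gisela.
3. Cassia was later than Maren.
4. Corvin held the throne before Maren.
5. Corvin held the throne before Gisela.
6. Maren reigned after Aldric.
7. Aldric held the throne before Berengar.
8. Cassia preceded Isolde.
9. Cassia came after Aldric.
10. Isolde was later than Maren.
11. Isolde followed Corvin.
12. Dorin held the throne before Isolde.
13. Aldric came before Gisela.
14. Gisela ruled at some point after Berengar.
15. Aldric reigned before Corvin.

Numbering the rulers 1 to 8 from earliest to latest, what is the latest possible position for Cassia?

7

Cassia must come before Isolde — 1 ruler forced after them.
Everything else can be placed before Cassia in some valid order, so Cassia can sit as late as position 8 − 1 = 7.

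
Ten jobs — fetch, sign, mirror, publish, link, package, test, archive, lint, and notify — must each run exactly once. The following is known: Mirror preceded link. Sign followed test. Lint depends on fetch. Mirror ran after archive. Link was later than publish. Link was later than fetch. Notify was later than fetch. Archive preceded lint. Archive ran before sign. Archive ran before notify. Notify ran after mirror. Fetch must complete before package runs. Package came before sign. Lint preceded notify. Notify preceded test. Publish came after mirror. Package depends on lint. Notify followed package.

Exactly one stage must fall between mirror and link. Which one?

publish

Tracing the constraints gives mirror → publish → link, so publish sits after mirror and before link.
No other stage is forced both after mirror and before link.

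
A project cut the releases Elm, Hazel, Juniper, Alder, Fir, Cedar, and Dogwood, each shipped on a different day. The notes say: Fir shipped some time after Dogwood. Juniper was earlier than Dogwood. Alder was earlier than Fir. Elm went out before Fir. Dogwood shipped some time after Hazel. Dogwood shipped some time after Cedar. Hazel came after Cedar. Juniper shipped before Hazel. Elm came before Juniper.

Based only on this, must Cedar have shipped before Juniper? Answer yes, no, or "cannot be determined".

cannot be determined

No chain of stated constraints runs from Cedar to Juniper, and none runs from Juniper to Cedar either.
So the relative order of Cedar and Juniper is not fixed by the given facts.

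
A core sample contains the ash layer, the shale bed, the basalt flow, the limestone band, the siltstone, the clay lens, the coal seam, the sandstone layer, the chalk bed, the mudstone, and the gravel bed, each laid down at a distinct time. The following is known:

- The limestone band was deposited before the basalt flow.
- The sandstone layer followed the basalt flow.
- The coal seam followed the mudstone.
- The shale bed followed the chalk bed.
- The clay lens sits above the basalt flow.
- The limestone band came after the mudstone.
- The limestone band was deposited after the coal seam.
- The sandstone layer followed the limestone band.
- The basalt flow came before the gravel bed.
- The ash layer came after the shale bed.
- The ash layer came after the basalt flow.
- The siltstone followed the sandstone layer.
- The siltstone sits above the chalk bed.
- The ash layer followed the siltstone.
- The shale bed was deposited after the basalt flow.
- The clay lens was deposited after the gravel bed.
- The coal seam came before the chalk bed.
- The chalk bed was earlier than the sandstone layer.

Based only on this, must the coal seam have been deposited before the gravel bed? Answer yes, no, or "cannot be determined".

yes

Chain the constraints: the coal seam → the limestone band → the basalt flow → the gravel bed. Each link is directly stated, so the coal seam comes before the gravel bed.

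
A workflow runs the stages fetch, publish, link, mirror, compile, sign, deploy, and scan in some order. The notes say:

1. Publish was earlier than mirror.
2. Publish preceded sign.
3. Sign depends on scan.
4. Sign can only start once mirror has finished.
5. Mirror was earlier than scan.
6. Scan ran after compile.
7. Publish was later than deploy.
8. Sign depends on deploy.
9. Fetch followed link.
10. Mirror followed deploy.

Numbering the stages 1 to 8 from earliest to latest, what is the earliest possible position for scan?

5

Compile, deploy, mirror, and publish must all come before scan — 4 forced predecessors.
Nothing else is forced ahead of scan, so its earliest slot is position 4 + 1 = 5.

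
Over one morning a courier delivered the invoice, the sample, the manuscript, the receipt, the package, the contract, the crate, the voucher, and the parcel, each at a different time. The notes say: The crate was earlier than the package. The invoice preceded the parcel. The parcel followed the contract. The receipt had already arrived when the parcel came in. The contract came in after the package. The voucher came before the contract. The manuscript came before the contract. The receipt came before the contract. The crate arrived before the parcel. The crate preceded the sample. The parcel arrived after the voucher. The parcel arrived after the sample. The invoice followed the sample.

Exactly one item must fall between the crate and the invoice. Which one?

the sample

Tracing the constraints gives the crate → the sample → the invoice, so the sample sits after the crate and before the invoice.
No other item is forced both after the crate and before the invoice.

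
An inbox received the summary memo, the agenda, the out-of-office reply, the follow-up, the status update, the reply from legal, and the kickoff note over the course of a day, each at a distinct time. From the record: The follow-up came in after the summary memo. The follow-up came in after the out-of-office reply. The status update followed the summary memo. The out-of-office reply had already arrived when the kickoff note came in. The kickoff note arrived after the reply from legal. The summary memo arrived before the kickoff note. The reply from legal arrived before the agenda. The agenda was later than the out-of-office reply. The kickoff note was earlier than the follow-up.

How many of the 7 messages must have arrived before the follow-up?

Directly stated before the follow-up: the kickoff note, the out-of-office reply, and the summary memo.
The reply from legal reaches the follow-up via the reply from legal → the kickoff note → the follow-up.
No chain forces the agenda (or any of the others) ahead of the follow-up.
That's the kickoff note, the out-of-office reply, the reply from legal, and the summary memo — 4 in all.

4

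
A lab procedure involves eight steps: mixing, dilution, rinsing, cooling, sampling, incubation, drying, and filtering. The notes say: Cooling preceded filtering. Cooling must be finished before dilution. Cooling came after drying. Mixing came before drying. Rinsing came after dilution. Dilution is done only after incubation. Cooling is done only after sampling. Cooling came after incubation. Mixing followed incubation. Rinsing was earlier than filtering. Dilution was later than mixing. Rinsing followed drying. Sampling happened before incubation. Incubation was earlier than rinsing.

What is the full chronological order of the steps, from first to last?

sampling, incubation, mixing, drying, cooling, dilution, rinsing, filtering

The constraints fix every adjacent pair, so only one ordering works:
sampling → incubation → mixing → drying → cooling → dilution → rinsing → filtering.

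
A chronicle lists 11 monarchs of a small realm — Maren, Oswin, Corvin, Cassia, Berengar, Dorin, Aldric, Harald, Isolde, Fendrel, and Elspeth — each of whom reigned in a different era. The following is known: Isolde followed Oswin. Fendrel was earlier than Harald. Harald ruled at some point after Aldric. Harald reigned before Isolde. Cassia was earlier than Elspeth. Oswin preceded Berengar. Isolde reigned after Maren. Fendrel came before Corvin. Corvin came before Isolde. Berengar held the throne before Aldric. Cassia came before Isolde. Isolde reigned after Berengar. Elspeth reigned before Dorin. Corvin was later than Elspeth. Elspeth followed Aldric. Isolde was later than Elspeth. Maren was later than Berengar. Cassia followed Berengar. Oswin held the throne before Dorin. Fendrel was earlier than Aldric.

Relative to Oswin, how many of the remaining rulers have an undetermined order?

1

Forced after Oswin: Aldric, Berengar, Cassia, Corvin, Dorin, Elspeth, Harald, Isolde, and Maren.
That leaves Fendrel with no forced order relative to Oswin — 1.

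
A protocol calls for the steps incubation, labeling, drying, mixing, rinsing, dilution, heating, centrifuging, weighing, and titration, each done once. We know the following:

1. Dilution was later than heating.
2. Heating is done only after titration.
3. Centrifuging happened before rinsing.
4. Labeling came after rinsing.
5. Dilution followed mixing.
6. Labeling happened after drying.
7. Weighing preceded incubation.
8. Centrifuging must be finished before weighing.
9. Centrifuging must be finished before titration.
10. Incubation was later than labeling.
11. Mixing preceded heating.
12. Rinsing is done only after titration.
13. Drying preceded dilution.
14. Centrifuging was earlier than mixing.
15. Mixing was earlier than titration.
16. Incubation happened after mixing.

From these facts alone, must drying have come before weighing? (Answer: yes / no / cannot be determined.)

cannot be determined

No chain of stated constraints runs from drying to weighing, and none runs from weighing to drying either.
So the relative order of drying and weighing is not fixed by the given facts.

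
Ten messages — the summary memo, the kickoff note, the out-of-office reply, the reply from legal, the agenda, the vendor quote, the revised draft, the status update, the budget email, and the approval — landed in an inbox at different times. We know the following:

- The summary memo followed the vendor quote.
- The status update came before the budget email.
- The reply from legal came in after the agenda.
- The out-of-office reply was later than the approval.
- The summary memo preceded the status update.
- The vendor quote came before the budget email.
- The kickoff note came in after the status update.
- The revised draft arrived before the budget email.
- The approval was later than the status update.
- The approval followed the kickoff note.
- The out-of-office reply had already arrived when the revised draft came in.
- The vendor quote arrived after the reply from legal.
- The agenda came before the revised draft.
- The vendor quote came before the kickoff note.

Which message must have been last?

the budget email

Every other message has a chain of constraints placing it before the budget email, so the budget email is last.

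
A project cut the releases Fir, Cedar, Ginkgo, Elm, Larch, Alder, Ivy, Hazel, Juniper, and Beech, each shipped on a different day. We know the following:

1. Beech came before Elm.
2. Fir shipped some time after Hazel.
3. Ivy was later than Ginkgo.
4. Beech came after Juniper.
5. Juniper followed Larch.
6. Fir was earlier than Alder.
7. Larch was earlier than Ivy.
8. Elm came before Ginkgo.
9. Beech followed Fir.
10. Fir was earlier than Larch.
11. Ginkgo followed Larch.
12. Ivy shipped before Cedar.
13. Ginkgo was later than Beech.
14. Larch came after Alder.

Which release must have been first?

Hazel has a chain of constraints placing it before every other release, so Hazel must be first.

Hazel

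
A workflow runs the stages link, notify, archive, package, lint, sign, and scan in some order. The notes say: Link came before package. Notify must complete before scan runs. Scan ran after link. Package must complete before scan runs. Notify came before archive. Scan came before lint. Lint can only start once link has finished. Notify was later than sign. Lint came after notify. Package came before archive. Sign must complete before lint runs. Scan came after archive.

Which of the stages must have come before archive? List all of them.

Directly stated before archive: notify and package.
Link reaches archive via link → package → archive.
Sign reaches archive via sign → notify → archive.
No chain forces scan (or any of the others) ahead of archive.

link, notify, package, sign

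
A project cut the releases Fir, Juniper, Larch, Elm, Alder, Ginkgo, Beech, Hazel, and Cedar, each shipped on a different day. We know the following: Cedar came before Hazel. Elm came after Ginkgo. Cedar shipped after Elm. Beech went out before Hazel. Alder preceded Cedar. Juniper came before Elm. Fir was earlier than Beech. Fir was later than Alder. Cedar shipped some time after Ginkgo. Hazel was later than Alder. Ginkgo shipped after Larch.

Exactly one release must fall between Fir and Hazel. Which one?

Beech

Tracing the constraints gives Fir → Beech → Hazel, so Beech sits after Fir and before Hazel.
No other release is forced both after Fir and before Hazel.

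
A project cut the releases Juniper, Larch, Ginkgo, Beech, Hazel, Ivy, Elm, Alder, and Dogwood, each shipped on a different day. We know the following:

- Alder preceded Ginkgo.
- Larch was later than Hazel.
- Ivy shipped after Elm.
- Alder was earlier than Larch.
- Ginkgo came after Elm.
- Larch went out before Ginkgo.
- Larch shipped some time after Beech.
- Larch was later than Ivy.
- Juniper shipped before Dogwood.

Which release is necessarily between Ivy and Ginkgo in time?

Larch

Tracing the constraints gives Ivy → Larch → Ginkgo, so Larch sits after Ivy and before Ginkgo.
No other release is forced both after Ivy and before Ginkgo.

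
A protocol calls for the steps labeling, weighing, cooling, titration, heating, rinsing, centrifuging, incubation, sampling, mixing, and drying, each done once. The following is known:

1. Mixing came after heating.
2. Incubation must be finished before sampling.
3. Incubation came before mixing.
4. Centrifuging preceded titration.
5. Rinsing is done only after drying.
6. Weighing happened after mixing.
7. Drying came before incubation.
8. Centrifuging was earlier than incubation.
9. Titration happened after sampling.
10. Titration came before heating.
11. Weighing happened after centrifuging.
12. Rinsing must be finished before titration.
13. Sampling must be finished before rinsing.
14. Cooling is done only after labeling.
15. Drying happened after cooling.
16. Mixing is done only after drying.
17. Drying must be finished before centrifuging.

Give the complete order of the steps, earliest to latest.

The constraints fix every adjacent pair, so only one ordering works:
labeling → cooling → drying → centrifuging → incubation → sampling → rinsing → titration → heating → mixing → weighing.

labeling, cooling, drying, centrifuging, incubation, sampling, rinsing, titration, heating, mixing, weighing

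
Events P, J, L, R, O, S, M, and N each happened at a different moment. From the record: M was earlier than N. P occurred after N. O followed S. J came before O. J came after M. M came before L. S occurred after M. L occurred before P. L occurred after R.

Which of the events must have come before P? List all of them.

Directly stated before P: L and N.
M reaches P via M → N → P.
R reaches P via R → L → P.
No chain forces O (or any of the others) ahead of P.

L, M, N, R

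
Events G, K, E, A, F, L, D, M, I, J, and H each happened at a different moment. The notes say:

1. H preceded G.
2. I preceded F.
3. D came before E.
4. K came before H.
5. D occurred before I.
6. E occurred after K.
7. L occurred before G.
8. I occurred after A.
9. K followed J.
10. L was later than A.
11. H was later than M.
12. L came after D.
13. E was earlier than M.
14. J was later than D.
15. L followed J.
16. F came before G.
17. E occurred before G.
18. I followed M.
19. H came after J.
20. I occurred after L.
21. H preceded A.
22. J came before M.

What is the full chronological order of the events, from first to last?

D, J, K, E, M, H, A, L, I, F, G

The constraints fix every adjacent pair, so only one ordering works:
D → J → K → E → M → H → A → L → I → F → G.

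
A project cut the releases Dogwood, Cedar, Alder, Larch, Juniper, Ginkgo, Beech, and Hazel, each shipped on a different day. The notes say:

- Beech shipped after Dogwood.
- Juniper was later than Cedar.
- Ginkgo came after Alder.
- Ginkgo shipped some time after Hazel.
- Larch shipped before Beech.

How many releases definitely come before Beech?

Directly stated before Beech: Dogwood and Larch.
That's Dogwood and Larch — 2 in all.

2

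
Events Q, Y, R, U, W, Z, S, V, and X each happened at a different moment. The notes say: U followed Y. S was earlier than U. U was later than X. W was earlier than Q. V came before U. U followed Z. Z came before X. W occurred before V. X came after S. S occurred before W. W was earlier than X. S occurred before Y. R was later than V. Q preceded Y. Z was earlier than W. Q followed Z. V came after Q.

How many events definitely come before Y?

Directly stated before Y: Q and S.
W reaches Y via W → Q → Y.
Z reaches Y via Z → Q → Y.
No chain forces X (or any of the others) ahead of Y.
That's Q, S, W, and Z — 4 in all.

4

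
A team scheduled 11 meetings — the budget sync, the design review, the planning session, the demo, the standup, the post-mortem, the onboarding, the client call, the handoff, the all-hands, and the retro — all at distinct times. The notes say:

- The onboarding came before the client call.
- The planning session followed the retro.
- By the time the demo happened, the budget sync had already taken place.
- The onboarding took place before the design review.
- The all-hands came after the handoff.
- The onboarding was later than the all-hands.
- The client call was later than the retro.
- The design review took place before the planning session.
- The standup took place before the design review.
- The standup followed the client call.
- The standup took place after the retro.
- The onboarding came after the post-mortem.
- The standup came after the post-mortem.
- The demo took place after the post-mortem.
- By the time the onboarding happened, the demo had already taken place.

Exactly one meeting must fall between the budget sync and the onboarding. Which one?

the demo

Tracing the constraints gives the budget sync → the demo → the onboarding, so the demo sits after the budget sync and before the onboarding.
No other meeting is forced both after the budget sync and before the onboarding.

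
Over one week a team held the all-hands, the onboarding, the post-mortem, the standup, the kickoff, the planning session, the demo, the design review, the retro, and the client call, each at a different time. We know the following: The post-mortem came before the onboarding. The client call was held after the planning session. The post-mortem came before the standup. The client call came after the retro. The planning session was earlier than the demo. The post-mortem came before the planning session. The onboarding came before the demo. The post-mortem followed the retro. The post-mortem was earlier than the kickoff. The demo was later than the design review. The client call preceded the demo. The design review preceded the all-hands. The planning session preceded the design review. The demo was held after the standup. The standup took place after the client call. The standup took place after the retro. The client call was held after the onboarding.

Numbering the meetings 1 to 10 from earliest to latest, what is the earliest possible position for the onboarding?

The post-mortem and the retro must both come before the onboarding — 2 forced predecessors.
Nothing else is forced ahead of the onboarding, so its earliest slot is position 2 + 1 = 3.

3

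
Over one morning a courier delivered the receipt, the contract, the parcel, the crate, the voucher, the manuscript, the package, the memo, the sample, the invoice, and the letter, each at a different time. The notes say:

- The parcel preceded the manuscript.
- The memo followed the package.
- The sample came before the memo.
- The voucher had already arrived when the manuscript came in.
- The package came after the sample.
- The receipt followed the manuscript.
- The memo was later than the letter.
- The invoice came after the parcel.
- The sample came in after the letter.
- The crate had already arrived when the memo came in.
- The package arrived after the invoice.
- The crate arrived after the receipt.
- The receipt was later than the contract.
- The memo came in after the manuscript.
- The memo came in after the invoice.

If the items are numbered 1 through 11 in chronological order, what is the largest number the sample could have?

The sample must come before the memo and the package — 2 items forced after it.
Everything else can be placed before the sample in some valid order, so the sample can sit as late as position 11 − 2 = 9.

9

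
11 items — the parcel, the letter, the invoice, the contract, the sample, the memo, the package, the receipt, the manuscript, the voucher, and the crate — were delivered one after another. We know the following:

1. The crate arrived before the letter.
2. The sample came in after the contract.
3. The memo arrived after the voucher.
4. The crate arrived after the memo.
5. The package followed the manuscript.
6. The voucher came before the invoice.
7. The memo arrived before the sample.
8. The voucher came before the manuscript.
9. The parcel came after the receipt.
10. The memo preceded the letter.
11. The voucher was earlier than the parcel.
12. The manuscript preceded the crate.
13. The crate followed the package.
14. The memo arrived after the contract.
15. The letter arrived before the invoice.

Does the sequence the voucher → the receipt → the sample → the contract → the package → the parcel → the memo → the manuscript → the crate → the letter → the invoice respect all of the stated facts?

The constraints require the contract before the sample, but in the proposed sequence the sample appears ahead of the contract. That one violation is enough.

no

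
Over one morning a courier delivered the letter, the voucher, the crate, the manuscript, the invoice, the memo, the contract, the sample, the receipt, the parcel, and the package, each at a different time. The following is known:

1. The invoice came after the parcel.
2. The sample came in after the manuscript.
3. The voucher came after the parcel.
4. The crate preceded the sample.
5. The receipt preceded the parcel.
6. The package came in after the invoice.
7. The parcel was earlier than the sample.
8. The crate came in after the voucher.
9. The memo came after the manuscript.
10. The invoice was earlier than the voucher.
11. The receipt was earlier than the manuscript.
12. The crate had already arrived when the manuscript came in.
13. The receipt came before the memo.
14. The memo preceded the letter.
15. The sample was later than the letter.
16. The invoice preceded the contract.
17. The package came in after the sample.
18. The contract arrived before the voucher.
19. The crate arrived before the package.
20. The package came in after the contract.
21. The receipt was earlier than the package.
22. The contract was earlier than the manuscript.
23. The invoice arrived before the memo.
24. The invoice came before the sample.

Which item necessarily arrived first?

the receipt

The receipt has a chain of constraints placing it before every other item, so the receipt must be first.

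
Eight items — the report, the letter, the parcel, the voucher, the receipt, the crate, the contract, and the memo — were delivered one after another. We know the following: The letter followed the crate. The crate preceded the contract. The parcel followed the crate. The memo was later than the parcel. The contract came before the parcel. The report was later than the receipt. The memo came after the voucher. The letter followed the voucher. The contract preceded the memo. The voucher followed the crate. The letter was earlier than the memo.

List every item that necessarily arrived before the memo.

the contract, the crate, the letter, the parcel, the voucher

Directly stated before the memo: the contract, the letter, the parcel, and the voucher.
The crate reaches the memo via the crate → the parcel → the memo.
No chain forces the receipt (or any of the others) ahead of the memo.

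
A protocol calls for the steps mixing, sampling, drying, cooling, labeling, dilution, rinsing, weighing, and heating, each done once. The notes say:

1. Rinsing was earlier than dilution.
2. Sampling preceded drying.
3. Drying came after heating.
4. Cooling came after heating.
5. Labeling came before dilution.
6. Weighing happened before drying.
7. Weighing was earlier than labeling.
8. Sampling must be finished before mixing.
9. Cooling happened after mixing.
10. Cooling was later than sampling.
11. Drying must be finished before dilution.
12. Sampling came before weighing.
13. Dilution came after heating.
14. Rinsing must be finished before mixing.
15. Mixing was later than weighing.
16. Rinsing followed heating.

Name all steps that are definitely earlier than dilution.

Directly stated before dilution: drying, heating, labeling, and rinsing.
Sampling reaches dilution via sampling → drying → dilution.
Weighing reaches dilution via weighing → labeling → dilution.
No chain forces cooling (or any of the others) ahead of dilution.

drying, heating, labeling, rinsing, sampling, weighing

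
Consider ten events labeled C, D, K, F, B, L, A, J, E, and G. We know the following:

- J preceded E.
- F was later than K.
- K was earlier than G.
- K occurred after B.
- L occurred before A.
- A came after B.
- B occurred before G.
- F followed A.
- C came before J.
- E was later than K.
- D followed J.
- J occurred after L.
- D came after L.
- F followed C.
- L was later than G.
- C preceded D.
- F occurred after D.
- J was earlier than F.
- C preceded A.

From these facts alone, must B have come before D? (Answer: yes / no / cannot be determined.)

Chain the constraints: B → G → L → D. Each link is directly stated, so B comes before D.

yes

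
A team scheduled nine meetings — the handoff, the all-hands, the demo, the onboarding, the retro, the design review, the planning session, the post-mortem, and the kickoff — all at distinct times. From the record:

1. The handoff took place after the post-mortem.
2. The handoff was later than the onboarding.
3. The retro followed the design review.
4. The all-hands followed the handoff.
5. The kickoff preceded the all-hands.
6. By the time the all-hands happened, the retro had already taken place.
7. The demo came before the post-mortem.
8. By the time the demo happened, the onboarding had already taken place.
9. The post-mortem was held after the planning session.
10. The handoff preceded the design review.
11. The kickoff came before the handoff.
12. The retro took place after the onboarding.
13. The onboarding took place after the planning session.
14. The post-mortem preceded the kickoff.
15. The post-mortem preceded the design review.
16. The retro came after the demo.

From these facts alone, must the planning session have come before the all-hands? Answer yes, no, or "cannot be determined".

Chain the constraints: the planning session → the post-mortem → the kickoff → the all-hands. Each link is directly stated, so the planning session comes before the all-hands.

yes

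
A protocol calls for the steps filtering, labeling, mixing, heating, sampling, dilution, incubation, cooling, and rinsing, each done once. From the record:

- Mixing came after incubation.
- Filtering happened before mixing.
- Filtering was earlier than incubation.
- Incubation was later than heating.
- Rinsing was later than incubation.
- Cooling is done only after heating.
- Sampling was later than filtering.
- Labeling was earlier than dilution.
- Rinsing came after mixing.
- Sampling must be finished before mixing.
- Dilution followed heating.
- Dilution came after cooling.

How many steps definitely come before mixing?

4

Directly stated before mixing: filtering, incubation, and sampling.
Heating reaches mixing via heating → incubation → mixing.
No chain forces labeling (or any of the others) ahead of mixing.
That's filtering, heating, incubation, and sampling — 4 in all.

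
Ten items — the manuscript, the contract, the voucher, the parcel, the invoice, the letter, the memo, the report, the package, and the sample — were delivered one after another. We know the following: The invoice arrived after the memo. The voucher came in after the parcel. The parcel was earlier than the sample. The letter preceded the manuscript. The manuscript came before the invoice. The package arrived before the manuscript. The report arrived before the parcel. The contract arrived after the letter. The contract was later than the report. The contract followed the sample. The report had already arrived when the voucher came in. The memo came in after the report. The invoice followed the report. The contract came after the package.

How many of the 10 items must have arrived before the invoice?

Directly stated before the invoice: the manuscript, the memo, and the report.
The letter reaches the invoice via the letter → the manuscript → the invoice.
The package reaches the invoice via the package → the manuscript → the invoice.
No chain forces the sample (or any of the others) ahead of the invoice.
That's the letter, the manuscript, the memo, the package, and the report — 5 in all.

5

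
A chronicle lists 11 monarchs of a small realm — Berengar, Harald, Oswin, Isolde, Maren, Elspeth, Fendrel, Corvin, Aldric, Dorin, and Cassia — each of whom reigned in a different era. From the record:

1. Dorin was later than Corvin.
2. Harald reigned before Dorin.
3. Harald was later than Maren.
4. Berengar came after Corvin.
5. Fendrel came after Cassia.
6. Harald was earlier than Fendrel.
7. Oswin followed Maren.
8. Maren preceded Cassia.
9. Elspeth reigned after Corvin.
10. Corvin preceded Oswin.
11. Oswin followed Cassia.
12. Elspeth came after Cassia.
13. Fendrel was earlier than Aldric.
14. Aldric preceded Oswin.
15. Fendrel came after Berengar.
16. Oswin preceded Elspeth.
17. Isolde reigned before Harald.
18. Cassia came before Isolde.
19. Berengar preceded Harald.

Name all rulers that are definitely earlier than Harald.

Berengar, Cassia, Corvin, Isolde, Maren

Directly stated before Harald: Berengar, Isolde, and Maren.
Cassia reaches Harald via Cassia → Isolde → Harald.
Corvin reaches Harald via Corvin → Berengar → Harald.
No chain forces Fendrel (or any of the others) ahead of Harald.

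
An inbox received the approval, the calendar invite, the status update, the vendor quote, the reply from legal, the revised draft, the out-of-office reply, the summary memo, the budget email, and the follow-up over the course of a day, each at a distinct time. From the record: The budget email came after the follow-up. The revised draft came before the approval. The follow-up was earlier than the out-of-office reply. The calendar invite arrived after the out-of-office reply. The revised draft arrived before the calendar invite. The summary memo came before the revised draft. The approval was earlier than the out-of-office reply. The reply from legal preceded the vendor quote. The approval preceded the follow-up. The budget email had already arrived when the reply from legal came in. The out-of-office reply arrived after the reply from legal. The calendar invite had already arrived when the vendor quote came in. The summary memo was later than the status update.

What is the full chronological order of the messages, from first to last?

the status update, the summary memo, the revised draft, the approval, the follow-up, the budget email, the reply from legal, the out-of-office reply, the calendar invite, the vendor quote

The constraints fix every adjacent pair, so only one ordering works:
the status update → the summary memo → the revised draft → the approval → the follow-up → the budget email → the reply from legal → the out-of-office reply → the calendar invite → the vendor quote.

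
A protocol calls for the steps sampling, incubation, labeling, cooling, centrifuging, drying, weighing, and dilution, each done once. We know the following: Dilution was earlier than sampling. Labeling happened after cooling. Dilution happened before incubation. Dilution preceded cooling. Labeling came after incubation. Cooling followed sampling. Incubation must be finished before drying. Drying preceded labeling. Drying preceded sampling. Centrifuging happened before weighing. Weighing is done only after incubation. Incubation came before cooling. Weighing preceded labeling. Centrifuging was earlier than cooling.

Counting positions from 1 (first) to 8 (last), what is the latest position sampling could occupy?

6

Sampling must come before cooling and labeling — 2 steps forced after it.
Everything else can be placed before sampling in some valid order, so sampling can sit as late as position 8 − 2 = 6.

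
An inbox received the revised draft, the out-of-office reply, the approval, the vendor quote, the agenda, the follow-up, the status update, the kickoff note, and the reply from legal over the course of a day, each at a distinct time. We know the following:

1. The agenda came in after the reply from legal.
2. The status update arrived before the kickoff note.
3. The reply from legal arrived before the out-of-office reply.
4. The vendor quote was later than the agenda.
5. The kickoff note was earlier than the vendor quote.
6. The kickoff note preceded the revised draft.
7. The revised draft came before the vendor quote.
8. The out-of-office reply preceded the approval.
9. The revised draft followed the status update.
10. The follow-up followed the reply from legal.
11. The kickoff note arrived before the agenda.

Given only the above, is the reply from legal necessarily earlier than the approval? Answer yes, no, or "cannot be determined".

Chain the constraints: the reply from legal → the out-of-office reply → the approval. Each link is directly stated, so the reply from legal comes before the approval.

yes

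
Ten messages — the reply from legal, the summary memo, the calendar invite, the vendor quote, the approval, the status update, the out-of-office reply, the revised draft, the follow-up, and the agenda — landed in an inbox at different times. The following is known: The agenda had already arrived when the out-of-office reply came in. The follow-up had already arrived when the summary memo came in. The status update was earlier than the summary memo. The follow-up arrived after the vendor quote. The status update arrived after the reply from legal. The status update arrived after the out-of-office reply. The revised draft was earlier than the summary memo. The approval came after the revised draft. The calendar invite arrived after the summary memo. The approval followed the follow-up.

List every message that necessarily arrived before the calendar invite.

Directly stated before the calendar invite: the summary memo.
The agenda reaches the calendar invite via the agenda → the out-of-office reply → the status update → the summary memo → the calendar invite.
The follow-up reaches the calendar invite via the follow-up → the summary memo → the calendar invite.
The out-of-office reply reaches the calendar invite via the out-of-office reply → the status update → the summary memo → the calendar invite.
Likewise the reply from legal, the revised draft, the status update, and the vendor quote each reach the calendar invite by chaining the stated constraints.

the agenda, the follow-up, the out-of-office reply, the reply from legal, the revised draft, the status update, the summary memo, the vendor quote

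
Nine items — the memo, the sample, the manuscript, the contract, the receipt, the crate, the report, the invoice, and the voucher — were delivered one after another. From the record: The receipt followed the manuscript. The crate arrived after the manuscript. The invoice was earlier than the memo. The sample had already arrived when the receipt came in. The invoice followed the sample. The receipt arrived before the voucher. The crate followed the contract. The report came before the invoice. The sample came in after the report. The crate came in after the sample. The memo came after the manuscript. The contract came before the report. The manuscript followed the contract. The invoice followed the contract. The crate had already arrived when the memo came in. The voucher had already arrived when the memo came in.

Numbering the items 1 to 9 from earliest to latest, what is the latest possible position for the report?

3

The report must come before the crate, the invoice, the memo, the receipt, the sample, and the voucher — 6 items forced after it.
Everything else can be placed before the report in some valid order, so the report can sit as late as position 9 − 6 = 3.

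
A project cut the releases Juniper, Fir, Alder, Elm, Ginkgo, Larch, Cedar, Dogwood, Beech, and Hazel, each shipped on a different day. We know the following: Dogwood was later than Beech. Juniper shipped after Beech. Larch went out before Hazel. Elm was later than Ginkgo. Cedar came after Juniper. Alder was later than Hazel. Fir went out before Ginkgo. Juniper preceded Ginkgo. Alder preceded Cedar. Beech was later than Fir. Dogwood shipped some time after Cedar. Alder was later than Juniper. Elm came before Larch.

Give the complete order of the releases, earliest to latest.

The constraints fix every adjacent pair, so only one ordering works:
Fir → Beech → Juniper → Ginkgo → Elm → Larch → Hazel → Alder → Cedar → Dogwood.

Fir, Beech, Juniper, Ginkgo, Elm, Larch, Hazel, Alder, Cedar, Dogwood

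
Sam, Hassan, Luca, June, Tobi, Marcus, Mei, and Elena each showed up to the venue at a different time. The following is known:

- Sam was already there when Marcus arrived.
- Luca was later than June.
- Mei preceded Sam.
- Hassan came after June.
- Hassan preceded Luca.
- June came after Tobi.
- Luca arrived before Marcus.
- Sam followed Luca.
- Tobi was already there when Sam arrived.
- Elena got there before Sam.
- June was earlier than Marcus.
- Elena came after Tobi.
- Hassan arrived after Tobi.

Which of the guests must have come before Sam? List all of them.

Elena, Hassan, June, Luca, Mei, Tobi

Directly stated before Sam: Elena, Luca, Mei, and Tobi.
Hassan reaches Sam via Hassan → Luca → Sam.
June reaches Sam via June → Luca → Sam.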